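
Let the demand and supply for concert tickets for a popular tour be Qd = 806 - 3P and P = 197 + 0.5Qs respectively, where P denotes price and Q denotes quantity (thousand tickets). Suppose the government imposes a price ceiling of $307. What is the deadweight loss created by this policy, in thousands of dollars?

Rearranging supply gives Qs = 2P - 394. Setting quantity demanded equal to quantity supplied, 806 - 3P = 2P - 394, gives P* = 240 and Q* = 86.
The ceiling of 307 is above the equilibrium price 240, so it is not binding; the market clears at P* = 240, Q* = 86.
Since the control does not bind, no trades are prevented and deadweight loss is zero.

0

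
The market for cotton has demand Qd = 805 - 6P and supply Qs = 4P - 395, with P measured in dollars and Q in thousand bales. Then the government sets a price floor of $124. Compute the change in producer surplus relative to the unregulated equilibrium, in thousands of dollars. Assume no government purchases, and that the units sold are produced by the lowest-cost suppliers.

Without the control the market clears where 805 - 6P = 4P - 395, i.e. P* = 120 and Q* = 85.
The floor of 124 is above the equilibrium price 120, so it binds.
At P = 124: Qd = 805 - 6·124 = 61 and Qs = 4·124 - 395 = 101.
Producer surplus without the control is ½ · (120 - 98.75) · 85 = 903.125.
With the floor, 61 units are sold at 124. The supply price at Q = 61 is 114, so PS = ½ · [(124 - 98.75) + (124 - 114)] · 61 = 1075.125.
Change in producer surplus = 1075.125 - 903.125 = 172.

172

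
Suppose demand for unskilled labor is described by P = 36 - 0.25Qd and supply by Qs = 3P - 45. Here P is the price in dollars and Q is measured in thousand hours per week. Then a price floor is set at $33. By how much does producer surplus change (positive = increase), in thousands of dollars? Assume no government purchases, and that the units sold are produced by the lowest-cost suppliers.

Rearranging demand gives Qd = 144 - 4P. In a free market, 144 - 4P = 3P - 45 gives the equilibrium P* = 27, Q* = 36.
Since 33 > 27, the floor is binding.
At P = 33: Qd = 144 - 4·33 = 12 and Qs = 3·33 - 45 = 54.
Producer surplus without the control is ½ · (27 - 15) · 36 = 216.
With the floor, 12 units are sold at 33. The supply price at Q = 12 is 19, so PS = ½ · [(33 - 15) + (33 - 19)] · 12 = 192.
Change in producer surplus = 192 - 216 = -24.

-24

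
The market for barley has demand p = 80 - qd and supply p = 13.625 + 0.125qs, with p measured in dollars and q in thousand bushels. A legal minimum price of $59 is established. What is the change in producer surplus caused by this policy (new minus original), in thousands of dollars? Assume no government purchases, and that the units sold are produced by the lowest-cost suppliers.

707.75

Rearranging demand gives qd = 80 - p; rearranging supply gives qs = 8p - 109. Equilibrium: 80 - p = 8p - 109, so 189 = 9p and p* = 21, q* = 59.
Since 59 > 21, the floor is binding.
At p = 59: qd = 80 - 59 = 21 and qs = 8·59 - 109 = 363.
Producer surplus without the control is ½ · (21 - 13.625) · 59 = 217.5625.
With the floor, 21 units are sold at 59. The supply price at q = 21 is 16.25, so PS = ½ · [(59 - 13.625) + (59 - 16.25)] · 21 = 925.3125.
Change in producer surplus = 925.3125 - 217.5625 = 707.75.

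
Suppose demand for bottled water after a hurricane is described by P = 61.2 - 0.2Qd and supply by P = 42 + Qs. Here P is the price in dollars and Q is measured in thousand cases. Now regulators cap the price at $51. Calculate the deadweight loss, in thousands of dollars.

29.4

Rearranging demand gives Qd = 306 - 5P; rearranging supply gives Qs = P - 42. In a free market, 306 - 5P = P - 42 gives the equilibrium P* = 58, Q* = 16.
The ceiling of 51 is below the equilibrium price 58, so it binds.
At P = 51: Qd = 306 - 5·51 = 51 and Qs = 51 - 42 = 9.
Quantity traded falls to 9. At Q = 9 the demand price is (306 - 9)/5 = 59.4 and the supply price is 42 + 9 = 51.
Deadweight loss = ½ · (59.4 - 51) · (16 - 9) = ½ · 8.4 · 7 = 29.4.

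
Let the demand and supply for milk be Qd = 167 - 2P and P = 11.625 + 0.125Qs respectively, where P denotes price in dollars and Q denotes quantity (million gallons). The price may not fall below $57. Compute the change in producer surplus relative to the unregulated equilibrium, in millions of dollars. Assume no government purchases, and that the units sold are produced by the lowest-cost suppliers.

Rearranging supply gives Qs = 8P - 93. In a free market, 167 - 2P = 8P - 93 gives the equilibrium P* = 26, Q* = 115.
Since 57 > 26, the floor is binding.
At P = 57: Qd = 167 - 2·57 = 53 and Qs = 8·57 - 93 = 363.
Producer surplus without the control is ½ · (26 - 11.625) · 115 = 826.5625.
With the floor, 53 units are sold at 57. The supply price at Q = 53 is 18.25, so PS = ½ · [(57 - 11.625) + (57 - 18.25)] · 53 = 2229.3125.
Change in producer surplus = 2229.3125 - 826.5625 = 1402.75.

1402.75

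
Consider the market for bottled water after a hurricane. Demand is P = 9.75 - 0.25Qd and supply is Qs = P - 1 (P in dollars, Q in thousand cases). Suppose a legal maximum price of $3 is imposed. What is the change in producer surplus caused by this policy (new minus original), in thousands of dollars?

-22.5

Rearranging demand gives Qd = 39 - 4P. Setting quantity demanded equal to quantity supplied, 39 - 4P = P - 1, gives P* = 8 and Q* = 7.
Since 3 < 8, the ceiling is binding.
At P = 3: Qd = 39 - 4·3 = 27 and Qs = 3 - 1 = 2.
Producer surplus without the control is ½ · (8 - 1) · 7 = 24.5.
With the ceiling, producers sell 2 units at 3, so PS = ½ · (3 - 1) · 2 = 2.
Change in producer surplus = 2 - 24.5 = -22.5.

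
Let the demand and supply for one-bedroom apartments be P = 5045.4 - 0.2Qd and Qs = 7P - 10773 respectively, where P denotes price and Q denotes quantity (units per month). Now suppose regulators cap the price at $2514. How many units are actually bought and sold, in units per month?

6825

Rearranging demand gives Qd = 25227 - 5P. Equilibrium: 25227 - 5P = 7P - 10773, so 36000 = 12P and P* = 3000, Q* = 10227.
Since 2514 < 3000, the ceiling is binding.
At P = 2514: Qd = 25227 - 5·2514 = 12657 and Qs = 7·2514 - 10773 = 6825.
The quantity actually transacted is the short side, supply: 6825.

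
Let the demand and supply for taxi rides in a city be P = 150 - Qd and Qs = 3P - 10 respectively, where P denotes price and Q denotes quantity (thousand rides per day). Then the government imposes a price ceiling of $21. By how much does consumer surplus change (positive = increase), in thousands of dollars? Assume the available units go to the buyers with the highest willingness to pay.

-617.5

Rearranging demand gives Qd = 150 - P. In a free market, 150 - P = 3P - 10 gives the equilibrium P* = 40, Q* = 110.
Since 21 < 40, the ceiling is binding.
At P = 21: Qd = 150 - 21 = 129 and Qs = 3·21 - 10 = 53.
Consumer surplus without the control is ½ · (150 - 40) · 110 = 6050.
With the ceiling, 53 units are sold at 21 (assume they go to the highest-value buyers). The demand price at Q = 53 is 97, so CS = ½ · [(150 - 21) + (97 - 21)] · 53 = 5432.5.
Change in consumer surplus = 5432.5 - 6050 = -617.5.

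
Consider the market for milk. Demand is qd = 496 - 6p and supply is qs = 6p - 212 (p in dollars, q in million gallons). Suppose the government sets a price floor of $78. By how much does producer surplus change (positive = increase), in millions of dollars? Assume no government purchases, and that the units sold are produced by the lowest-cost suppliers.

-551

Without the control the market clears where 496 - 6p = 6p - 212, i.e. p* = 59 and q* = 142.
Since 78 > 59, the floor is binding.
At p = 78: qd = 496 - 6·78 = 28 and qs = 6·78 - 212 = 256.
Producer surplus without the control is ½ · (59 - 106/3) · 142 = 5041/3.
With the floor, 28 units are sold at 78. The supply price at q = 28 is 40, so PS = ½ · [(78 - 106/3) + (78 - 40)] · 28 = 3388/3.
Change in producer surplus = 3388/3 - 5041/3 = -551.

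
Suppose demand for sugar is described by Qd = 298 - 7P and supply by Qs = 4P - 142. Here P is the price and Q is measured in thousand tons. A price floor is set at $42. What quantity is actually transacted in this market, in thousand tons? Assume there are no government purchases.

Equilibrium: 298 - 7P = 4P - 142, so 440 = 11P and P* = 40, Q* = 18.
The floor of 42 is above the equilibrium price 40, so it binds.
At P = 42: Qd = 298 - 7·42 = 4 and Qs = 4·42 - 142 = 26.
The quantity actually transacted is the short side, demand: 4.

4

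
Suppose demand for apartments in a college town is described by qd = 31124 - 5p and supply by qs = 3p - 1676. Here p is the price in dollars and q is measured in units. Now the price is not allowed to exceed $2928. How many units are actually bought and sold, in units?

Without the control the market clears where 31124 - 5p = 3p - 1676, i.e. p* = 4100 and q* = 10624.
Since 2928 < 4100, the ceiling is binding.
At p = 2928: qd = 31124 - 5·2928 = 16484 and qs = 3·2928 - 1676 = 7108.
The quantity actually transacted is the short side, supply: 7108.

7108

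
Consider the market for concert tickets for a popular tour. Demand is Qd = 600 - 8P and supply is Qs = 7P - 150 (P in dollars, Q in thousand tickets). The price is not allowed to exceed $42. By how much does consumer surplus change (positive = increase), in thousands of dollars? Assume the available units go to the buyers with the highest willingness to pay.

Setting quantity demanded equal to quantity supplied, 600 - 8P = 7P - 150, gives P* = 50 and Q* = 200.
Because the ceiling (42) lies below the market-clearing price, it is binding.
At P = 42: Qd = 600 - 8·42 = 264 and Qs = 7·42 - 150 = 144.
Consumer surplus without the control is ½ · (75 - 50) · 200 = 2500.
With the ceiling, 144 units are sold at 42 (assume they go to the highest-value buyers). The demand price at Q = 144 is 57, so CS = ½ · [(75 - 42) + (57 - 42)] · 144 = 3456.
Change in consumer surplus = 3456 - 2500 = 956.

956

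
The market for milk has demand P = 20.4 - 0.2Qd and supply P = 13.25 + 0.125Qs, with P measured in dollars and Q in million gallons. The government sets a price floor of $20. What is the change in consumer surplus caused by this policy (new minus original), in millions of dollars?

-48

Rearranging demand gives Qd = 102 - 5P; rearranging supply gives Qs = 8P - 106. Setting quantity demanded equal to quantity supplied, 102 - 5P = 8P - 106, gives P* = 16 and Q* = 22.
The floor of 20 is above the equilibrium price 16, so it binds.
At P = 20: Qd = 102 - 5·20 = 2 and Qs = 8·20 - 106 = 54.
Consumer surplus without the control is ½ · (20.4 - 16) · 22 = 48.4.
With the floor, consumers buy 2 units at 20, so CS = ½ · (20.4 - 20) · 2 = 0.4.
Change in consumer surplus = 0.4 - 48.4 = -48.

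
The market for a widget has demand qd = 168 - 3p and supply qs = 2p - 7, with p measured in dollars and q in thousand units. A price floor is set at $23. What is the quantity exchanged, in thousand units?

Equilibrium: 168 - 3p = 2p - 7, so 175 = 5p and p* = 35, q* = 63.
The floor of 23 is below the equilibrium price 35, so it is not binding; the market clears at p* = 35, q* = 63.

63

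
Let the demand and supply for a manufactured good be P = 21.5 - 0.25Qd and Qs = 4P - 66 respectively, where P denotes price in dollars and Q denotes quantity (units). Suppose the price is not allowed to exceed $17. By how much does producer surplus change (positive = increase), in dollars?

Rearranging demand gives Qd = 86 - 4P. Without the control the market clears where 86 - 4P = 4P - 66, i.e. P* = 19 and Q* = 10.
Since 17 < 19, the ceiling is binding.
At P = 17: Qd = 86 - 4·17 = 18 and Qs = 4·17 - 66 = 2.
Producer surplus without the control is ½ · (19 - 16.5) · 10 = 12.5.
With the ceiling, producers sell 2 units at 17, so PS = ½ · (17 - 16.5) · 2 = 0.5.
Change in producer surplus = 0.5 - 12.5 = -12.

-12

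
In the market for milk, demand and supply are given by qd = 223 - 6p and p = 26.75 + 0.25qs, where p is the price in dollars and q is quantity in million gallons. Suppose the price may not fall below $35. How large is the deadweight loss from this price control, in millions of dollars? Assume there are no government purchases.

30

Rearranging supply gives qs = 4p - 107. In a free market, 223 - 6p = 4p - 107 gives the equilibrium p* = 33, q* = 25.
Because the floor (35) lies above the market-clearing price, it is binding.
At p = 35: qd = 223 - 6·35 = 13 and qs = 4·35 - 107 = 33.
Quantity traded falls to 13. At q = 13 the demand price is (223 - 13)/6 = 35 and the supply price is (107 + 13)/4 = 30.
Deadweight loss = ½ · (35 - 30) · (25 - 13) = ½ · 5 · 12 = 30.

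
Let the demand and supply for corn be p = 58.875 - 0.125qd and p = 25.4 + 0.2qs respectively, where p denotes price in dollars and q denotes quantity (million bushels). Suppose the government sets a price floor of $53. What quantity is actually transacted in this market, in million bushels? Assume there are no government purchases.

47

Rearranging demand gives qd = 471 - 8p; rearranging supply gives qs = 5p - 127. In a free market, 471 - 8p = 5p - 127 gives the equilibrium p* = 46, q* = 103.
Since 53 > 46, the floor is binding.
At p = 53: qd = 471 - 8·53 = 47 and qs = 5·53 - 127 = 138.
The quantity actually transacted is the short side, demand: 47.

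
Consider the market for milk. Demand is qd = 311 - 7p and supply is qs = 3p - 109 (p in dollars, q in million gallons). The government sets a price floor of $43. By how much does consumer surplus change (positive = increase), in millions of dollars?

In a free market, 311 - 7p = 3p - 109 gives the equilibrium p* = 42, q* = 17.
The floor of 43 is above the equilibrium price 42, so it binds.
At p = 43: qd = 311 - 7·43 = 10 and qs = 3·43 - 109 = 20.
Consumer surplus without the control is ½ · (311/7 - 42) · 17 = 289/14.
With the floor, consumers buy 10 units at 43, so CS = ½ · (311/7 - 43) · 10 = 50/7.
Change in consumer surplus = 50/7 - 289/14 = -13.5.

-13.5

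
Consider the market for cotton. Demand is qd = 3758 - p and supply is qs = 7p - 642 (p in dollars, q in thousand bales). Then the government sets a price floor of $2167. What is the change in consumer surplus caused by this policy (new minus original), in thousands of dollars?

-3879991.5

In a free market, 3758 - p = 7p - 642 gives the equilibrium p* = 550, q* = 3208.
Since 2167 > 550, the floor is binding.
At p = 2167: qd = 3758 - 2167 = 1591 and qs = 7·2167 - 642 = 14527.
Consumer surplus without the control is ½ · (3758 - 550) · 3208 = 5145632.
With the floor, consumers buy 1591 units at 2167, so CS = ½ · (3758 - 2167) · 1591 = 1265640.5.
Change in consumer surplus = 1265640.5 - 5145632 = -3879991.5.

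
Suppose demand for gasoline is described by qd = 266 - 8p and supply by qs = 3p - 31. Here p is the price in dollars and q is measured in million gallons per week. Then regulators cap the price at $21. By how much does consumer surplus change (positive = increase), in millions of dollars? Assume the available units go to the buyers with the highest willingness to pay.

In a free market, 266 - 8p = 3p - 31 gives the equilibrium p* = 27, q* = 50.
The ceiling of 21 is below the equilibrium price 27, so it binds.
At p = 21: qd = 266 - 8·21 = 98 and qs = 3·21 - 31 = 32.
Consumer surplus without the control is ½ · (33.25 - 27) · 50 = 156.25.
With the ceiling, 32 units are sold at 21 (assume they go to the highest-value buyers). The demand price at q = 32 is 29.25, so CS = ½ · [(33.25 - 21) + (29.25 - 21)] · 32 = 328.
Change in consumer surplus = 328 - 156.25 = 171.75.

171.75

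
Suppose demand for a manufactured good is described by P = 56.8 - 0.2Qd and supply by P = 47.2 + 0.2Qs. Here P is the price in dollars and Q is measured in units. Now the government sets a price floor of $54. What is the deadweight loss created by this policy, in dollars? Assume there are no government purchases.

Rearranging demand gives Qd = 284 - 5P; rearranging supply gives Qs = 5P - 236. Without the control the market clears where 284 - 5P = 5P - 236, i.e. P* = 52 and Q* = 24.
Since 54 > 52, the floor is binding.
At P = 54: Qd = 284 - 5·54 = 14 and Qs = 5·54 - 236 = 34.
Quantity traded falls to 14. At Q = 14 the demand price is (284 - 14)/5 = 54 and the supply price is (236 + 14)/5 = 50.
Deadweight loss = ½ · (54 - 50) · (24 - 14) = ½ · 4 · 10 = 20.

20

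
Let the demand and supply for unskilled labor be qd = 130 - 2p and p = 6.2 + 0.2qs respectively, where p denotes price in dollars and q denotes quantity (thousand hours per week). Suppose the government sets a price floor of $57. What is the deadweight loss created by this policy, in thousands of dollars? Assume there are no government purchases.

Rearranging supply gives qs = 5p - 31. Setting quantity demanded equal to quantity supplied, 130 - 2p = 5p - 31, gives p* = 23 and q* = 84.
The floor of 57 is above the equilibrium price 23, so it binds.
At p = 57: qd = 130 - 2·57 = 16 and qs = 5·57 - 31 = 254.
Quantity traded falls to 16. At q = 16 the demand price is (130 - 16)/2 = 57 and the supply price is (31 + 16)/5 = 9.4.
Deadweight loss = ½ · (57 - 9.4) · (84 - 16) = ½ · 47.6 · 68 = 1618.4.

1618.4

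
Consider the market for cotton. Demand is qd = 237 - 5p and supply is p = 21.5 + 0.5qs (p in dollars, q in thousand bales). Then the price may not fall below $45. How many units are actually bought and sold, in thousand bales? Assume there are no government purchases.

12

Rearranging supply gives qs = 2p - 43. Setting quantity demanded equal to quantity supplied, 237 - 5p = 2p - 43, gives p* = 40 and q* = 37.
Since 45 > 40, the floor is binding.
At p = 45: qd = 237 - 5·45 = 12 and qs = 2·45 - 43 = 47.
The quantity actually transacted is the short side, demand: 12.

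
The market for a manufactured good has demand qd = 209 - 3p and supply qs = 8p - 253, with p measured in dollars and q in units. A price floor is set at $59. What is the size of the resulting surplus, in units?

Equilibrium: 209 - 3p = 8p - 253, so 462 = 11p and p* = 42, q* = 83.
Since 59 > 42, the floor is binding.
At p = 59: qd = 209 - 3·59 = 32 and qs = 8·59 - 253 = 219.
Surplus = qs - qd = 219 - 32 = 187.

187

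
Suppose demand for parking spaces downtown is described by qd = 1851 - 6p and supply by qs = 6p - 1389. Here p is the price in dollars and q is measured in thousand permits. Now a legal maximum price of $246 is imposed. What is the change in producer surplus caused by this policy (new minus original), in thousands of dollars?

-3816

In a free market, 1851 - 6p = 6p - 1389 gives the equilibrium p* = 270, q* = 231.
Because the ceiling (246) lies below the market-clearing price, it is binding.
At p = 246: qd = 1851 - 6·246 = 375 and qs = 6·246 - 1389 = 87.
Producer surplus without the control is ½ · (270 - 231.5) · 231 = 4446.75.
With the ceiling, producers sell 87 units at 246, so PS = ½ · (246 - 231.5) · 87 = 630.75.
Change in producer surplus = 630.75 - 4446.75 = -3816.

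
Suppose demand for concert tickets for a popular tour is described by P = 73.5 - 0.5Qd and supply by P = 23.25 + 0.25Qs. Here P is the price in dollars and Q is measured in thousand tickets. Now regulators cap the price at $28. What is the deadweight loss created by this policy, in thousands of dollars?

864

Rearranging demand gives Qd = 147 - 2P; rearranging supply gives Qs = 4P - 93. Without the control the market clears where 147 - 2P = 4P - 93, i.e. P* = 40 and Q* = 67.
Because the ceiling (28) lies below the market-clearing price, it is binding.
At P = 28: Qd = 147 - 2·28 = 91 and Qs = 4·28 - 93 = 19.
Quantity traded falls to 19. At Q = 19 the demand price is (147 - 19)/2 = 64 and the supply price is (93 + 19)/4 = 28.
Deadweight loss = ½ · (64 - 28) · (67 - 19) = ½ · 36 · 48 = 864.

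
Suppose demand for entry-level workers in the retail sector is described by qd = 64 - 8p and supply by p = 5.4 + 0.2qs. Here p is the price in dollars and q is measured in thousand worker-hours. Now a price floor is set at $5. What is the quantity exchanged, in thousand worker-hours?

Rearranging supply gives qs = 5p - 27. Without the control the market clears where 64 - 8p = 5p - 27, i.e. p* = 7 and q* = 8.
Since 5 is below p* = 7, the floor does not bind and the free-market outcome prevails.

8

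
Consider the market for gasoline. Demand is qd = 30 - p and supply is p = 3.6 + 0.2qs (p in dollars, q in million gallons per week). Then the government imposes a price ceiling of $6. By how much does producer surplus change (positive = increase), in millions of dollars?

Rearranging supply gives qs = 5p - 18. Setting quantity demanded equal to quantity supplied, 30 - p = 5p - 18, gives p* = 8 and q* = 22.
The ceiling of 6 is below the equilibrium price 8, so it binds.
At p = 6: qd = 30 - 6 = 24 and qs = 5·6 - 18 = 12.
Producer surplus without the control is ½ · (8 - 3.6) · 22 = 48.4.
With the ceiling, producers sell 12 units at 6, so PS = ½ · (6 - 3.6) · 12 = 14.4.
Change in producer surplus = 14.4 - 48.4 = -34.

-34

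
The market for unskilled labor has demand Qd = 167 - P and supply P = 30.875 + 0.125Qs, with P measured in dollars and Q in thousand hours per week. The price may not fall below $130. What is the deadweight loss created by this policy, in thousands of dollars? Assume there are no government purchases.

Rearranging supply gives Qs = 8P - 247. In a free market, 167 - P = 8P - 247 gives the equilibrium P* = 46, Q* = 121.
The floor of 130 is above the equilibrium price 46, so it binds.
At P = 130: Qd = 167 - 130 = 37 and Qs = 8·130 - 247 = 793.
Quantity traded falls to 37. At Q = 37 the demand price is 167 - 37 = 130 and the supply price is (247 + 37)/8 = 35.5.
Deadweight loss = ½ · (130 - 35.5) · (121 - 37) = ½ · 94.5 · 84 = 3969.

3969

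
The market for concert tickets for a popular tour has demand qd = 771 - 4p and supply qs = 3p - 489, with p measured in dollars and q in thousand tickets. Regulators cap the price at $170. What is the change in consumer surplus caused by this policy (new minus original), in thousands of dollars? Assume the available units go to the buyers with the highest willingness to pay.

97.5

In a free market, 771 - 4p = 3p - 489 gives the equilibrium p* = 180, q* = 51.
Because the ceiling (170) lies below the market-clearing price, it is binding.
At p = 170: qd = 771 - 4·170 = 91 and qs = 3·170 - 489 = 21.
Consumer surplus without the control is ½ · (192.75 - 180) · 51 = 325.125.
With the ceiling, 21 units are sold at 170 (assume they go to the highest-value buyers). The demand price at q = 21 is 187.5, so CS = ½ · [(192.75 - 170) + (187.5 - 170)] · 21 = 422.625.
Change in consumer surplus = 422.625 - 325.125 = 97.5.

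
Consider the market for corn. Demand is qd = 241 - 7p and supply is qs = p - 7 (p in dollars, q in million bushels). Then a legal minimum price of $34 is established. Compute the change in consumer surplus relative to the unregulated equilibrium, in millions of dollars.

-40.5

Equilibrium: 241 - 7p = p - 7, so 248 = 8p and p* = 31, q* = 24.
The floor of 34 is above the equilibrium price 31, so it binds.
At p = 34: qd = 241 - 7·34 = 3 and qs = 34 - 7 = 27.
Consumer surplus without the control is ½ · (241/7 - 31) · 24 = 288/7.
With the floor, consumers buy 3 units at 34, so CS = ½ · (241/7 - 34) · 3 = 9/14.
Change in consumer surplus = 9/14 - 288/7 = -40.5.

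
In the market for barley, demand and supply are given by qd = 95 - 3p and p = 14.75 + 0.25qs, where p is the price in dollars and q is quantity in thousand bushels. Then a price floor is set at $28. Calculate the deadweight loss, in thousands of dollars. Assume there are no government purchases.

94.5

Rearranging supply gives qs = 4p - 59. Equilibrium: 95 - 3p = 4p - 59, so 154 = 7p and p* = 22, q* = 29.
Since 28 > 22, the floor is binding.
At p = 28: qd = 95 - 3·28 = 11 and qs = 4·28 - 59 = 53.
Quantity traded falls to 11. At q = 11 the demand price is (95 - 11)/3 = 28 and the supply price is (59 + 11)/4 = 17.5.
Deadweight loss = ½ · (28 - 17.5) · (29 - 11) = ½ · 10.5 · 18 = 94.5.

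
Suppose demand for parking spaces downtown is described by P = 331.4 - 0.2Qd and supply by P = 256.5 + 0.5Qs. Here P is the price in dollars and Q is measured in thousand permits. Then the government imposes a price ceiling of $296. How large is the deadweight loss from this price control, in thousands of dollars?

274.4

Rearranging demand gives Qd = 1657 - 5P; rearranging supply gives Qs = 2P - 513. Setting quantity demanded equal to quantity supplied, 1657 - 5P = 2P - 513, gives P* = 310 and Q* = 107.
Because the ceiling (296) lies below the market-clearing price, it is binding.
At P = 296: Qd = 1657 - 5·296 = 177 and Qs = 2·296 - 513 = 79.
Quantity traded falls to 79. At Q = 79 the demand price is (1657 - 79)/5 = 315.6 and the supply price is (513 + 79)/2 = 296.
Deadweight loss = ½ · (315.6 - 296) · (107 - 79) = ½ · 19.6 · 28 = 274.4.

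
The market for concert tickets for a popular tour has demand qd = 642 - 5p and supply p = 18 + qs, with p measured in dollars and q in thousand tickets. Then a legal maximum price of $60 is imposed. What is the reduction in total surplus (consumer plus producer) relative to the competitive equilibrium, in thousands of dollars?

1500

Rearranging supply gives qs = p - 18. Without the control the market clears where 642 - 5p = p - 18, i.e. p* = 110 and q* = 92.
Because the ceiling (60) lies below the market-clearing price, it is binding.
At p = 60: qd = 642 - 5·60 = 342 and qs = 60 - 18 = 42.
Quantity traded falls to 42. At q = 42 the demand price is (642 - 42)/5 = 120 and the supply price is 18 + 42 = 60.
Deadweight loss = ½ · (120 - 60) · (92 - 42) = ½ · 60 · 50 = 1500.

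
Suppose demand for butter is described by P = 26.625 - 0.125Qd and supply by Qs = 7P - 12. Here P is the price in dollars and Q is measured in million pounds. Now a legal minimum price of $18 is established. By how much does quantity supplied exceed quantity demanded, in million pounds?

45

Rearranging demand gives Qd = 213 - 8P. Setting quantity demanded equal to quantity supplied, 213 - 8P = 7P - 12, gives P* = 15 and Q* = 93.
Because the floor (18) lies above the market-clearing price, it is binding.
At P = 18: Qd = 213 - 8·18 = 69 and Qs = 7·18 - 12 = 114.
Surplus = Qs - Qd = 114 - 69 = 45.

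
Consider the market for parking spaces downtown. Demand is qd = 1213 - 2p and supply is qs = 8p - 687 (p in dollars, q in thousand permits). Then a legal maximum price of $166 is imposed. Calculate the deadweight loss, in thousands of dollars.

Equilibrium: 1213 - 2p = 8p - 687, so 1900 = 10p and p* = 190, q* = 833.
Since 166 < 190, the ceiling is binding.
At p = 166: qd = 1213 - 2·166 = 881 and qs = 8·166 - 687 = 641.
Quantity traded falls to 641. At q = 641 the demand price is (1213 - 641)/2 = 286 and the supply price is (687 + 641)/8 = 166.
Deadweight loss = ½ · (286 - 166) · (833 - 641) = ½ · 120 · 192 = 11520.

11520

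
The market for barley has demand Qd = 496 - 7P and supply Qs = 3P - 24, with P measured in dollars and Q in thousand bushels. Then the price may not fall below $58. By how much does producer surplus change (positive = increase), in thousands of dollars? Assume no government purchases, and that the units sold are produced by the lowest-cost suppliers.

Equilibrium: 496 - 7P = 3P - 24, so 520 = 10P and P* = 52, Q* = 132.
The floor of 58 is above the equilibrium price 52, so it binds.
At P = 58: Qd = 496 - 7·58 = 90 and Qs = 3·58 - 24 = 150.
Producer surplus without the control is ½ · (52 - 8) · 132 = 2904.
With the floor, 90 units are sold at 58. The supply price at Q = 90 is 38, so PS = ½ · [(58 - 8) + (58 - 38)] · 90 = 3150.
Change in producer surplus = 3150 - 2904 = 246.

246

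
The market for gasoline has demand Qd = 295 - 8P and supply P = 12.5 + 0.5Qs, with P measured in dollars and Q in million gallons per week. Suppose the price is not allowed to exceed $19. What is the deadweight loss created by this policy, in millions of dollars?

211.25

Rearranging supply gives Qs = 2P - 25. Setting quantity demanded equal to quantity supplied, 295 - 8P = 2P - 25, gives P* = 32 and Q* = 39.
The ceiling of 19 is below the equilibrium price 32, so it binds.
At P = 19: Qd = 295 - 8·19 = 143 and Qs = 2·19 - 25 = 13.
Quantity traded falls to 13. At Q = 13 the demand price is (295 - 13)/8 = 35.25 and the supply price is (25 + 13)/2 = 19.
Deadweight loss = ½ · (35.25 - 19) · (39 - 13) = ½ · 16.25 · 26 = 211.25.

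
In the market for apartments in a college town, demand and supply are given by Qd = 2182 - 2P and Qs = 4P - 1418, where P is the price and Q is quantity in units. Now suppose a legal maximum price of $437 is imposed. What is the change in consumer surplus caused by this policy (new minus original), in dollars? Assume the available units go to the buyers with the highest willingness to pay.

In a free market, 2182 - 2P = 4P - 1418 gives the equilibrium P* = 600, Q* = 982.
Since 437 < 600, the ceiling is binding.
At P = 437: Qd = 2182 - 2·437 = 1308 and Qs = 4·437 - 1418 = 330.
Consumer surplus without the control is ½ · (1091 - 600) · 982 = 241081.
With the ceiling, 330 units are sold at 437 (assume they go to the highest-value buyers). The demand price at Q = 330 is 926, so CS = ½ · [(1091 - 437) + (926 - 437)] · 330 = 188595.
Change in consumer surplus = 188595 - 241081 = -52486.

-52486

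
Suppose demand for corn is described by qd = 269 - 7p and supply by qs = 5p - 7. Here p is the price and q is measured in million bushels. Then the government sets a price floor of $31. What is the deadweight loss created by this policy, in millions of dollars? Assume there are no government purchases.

Equilibrium: 269 - 7p = 5p - 7, so 276 = 12p and p* = 23, q* = 108.
The floor of 31 is above the equilibrium price 23, so it binds.
At p = 31: qd = 269 - 7·31 = 52 and qs = 5·31 - 7 = 148.
Quantity traded falls to 52. At q = 52 the demand price is (269 - 52)/7 = 31 and the supply price is (7 + 52)/5 = 11.8.
Deadweight loss = ½ · (31 - 11.8) · (108 - 52) = ½ · 19.2 · 56 = 537.6.

537.6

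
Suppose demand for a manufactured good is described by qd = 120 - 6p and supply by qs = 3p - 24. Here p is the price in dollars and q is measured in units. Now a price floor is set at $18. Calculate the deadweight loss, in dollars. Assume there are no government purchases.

36

Setting quantity demanded equal to quantity supplied, 120 - 6p = 3p - 24, gives p* = 16 and q* = 24.
Since 18 > 16, the floor is binding.
At p = 18: qd = 120 - 6·18 = 12 and qs = 3·18 - 24 = 30.
Quantity traded falls to 12. At q = 12 the demand price is (120 - 12)/6 = 18 and the supply price is (24 + 12)/3 = 12.
Deadweight loss = ½ · (18 - 12) · (24 - 12) = ½ · 6 · 12 = 36.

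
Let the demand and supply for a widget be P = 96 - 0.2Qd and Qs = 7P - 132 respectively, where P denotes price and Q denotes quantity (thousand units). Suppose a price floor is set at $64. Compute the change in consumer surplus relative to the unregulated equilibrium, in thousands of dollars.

-2502.5

Rearranging demand gives Qd = 480 - 5P. Without the control the market clears where 480 - 5P = 7P - 132, i.e. P* = 51 and Q* = 225.
Because the floor (64) lies above the market-clearing price, it is binding.
At P = 64: Qd = 480 - 5·64 = 160 and Qs = 7·64 - 132 = 316.
Consumer surplus without the control is ½ · (96 - 51) · 225 = 5062.5.
With the floor, consumers buy 160 units at 64, so CS = ½ · (96 - 64) · 160 = 2560.
Change in consumer surplus = 2560 - 5062.5 = -2502.5.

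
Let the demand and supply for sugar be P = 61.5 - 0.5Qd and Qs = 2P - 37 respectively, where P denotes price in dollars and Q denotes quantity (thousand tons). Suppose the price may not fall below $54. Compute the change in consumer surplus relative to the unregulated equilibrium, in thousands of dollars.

-406

Rearranging demand gives Qd = 123 - 2P. Without the control the market clears where 123 - 2P = 2P - 37, i.e. P* = 40 and Q* = 43.
The floor of 54 is above the equilibrium price 40, so it binds.
At P = 54: Qd = 123 - 2·54 = 15 and Qs = 2·54 - 37 = 71.
Consumer surplus without the control is ½ · (61.5 - 40) · 43 = 462.25.
With the floor, consumers buy 15 units at 54, so CS = ½ · (61.5 - 54) · 15 = 56.25.
Change in consumer surplus = 56.25 - 462.25 = -406.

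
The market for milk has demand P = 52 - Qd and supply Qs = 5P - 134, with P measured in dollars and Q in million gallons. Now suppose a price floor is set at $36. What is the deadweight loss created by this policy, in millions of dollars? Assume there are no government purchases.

Rearranging demand gives Qd = 52 - P. Equilibrium: 52 - P = 5P - 134, so 186 = 6P and P* = 31, Q* = 21.
The floor of 36 is above the equilibrium price 31, so it binds.
At P = 36: Qd = 52 - 36 = 16 and Qs = 5·36 - 134 = 46.
Quantity traded falls to 16. At Q = 16 the demand price is 52 - 16 = 36 and the supply price is (134 + 16)/5 = 30.
Deadweight loss = ½ · (36 - 30) · (21 - 16) = ½ · 6 · 5 = 15.

15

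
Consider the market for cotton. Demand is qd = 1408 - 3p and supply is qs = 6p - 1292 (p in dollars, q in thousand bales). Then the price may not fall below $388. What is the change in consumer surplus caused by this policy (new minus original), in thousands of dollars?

-33088

In a free market, 1408 - 3p = 6p - 1292 gives the equilibrium p* = 300, q* = 508.
Since 388 > 300, the floor is binding.
At p = 388: qd = 1408 - 3·388 = 244 and qs = 6·388 - 1292 = 1036.
Consumer surplus without the control is ½ · (1408/3 - 300) · 508 = 129032/3.
With the floor, consumers buy 244 units at 388, so CS = ½ · (1408/3 - 388) · 244 = 29768/3.
Change in consumer surplus = 29768/3 - 129032/3 = -33088.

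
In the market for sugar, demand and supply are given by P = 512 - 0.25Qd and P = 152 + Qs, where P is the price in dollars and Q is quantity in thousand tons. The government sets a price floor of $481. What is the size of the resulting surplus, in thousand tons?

205

Rearranging demand gives Qd = 2048 - 4P; rearranging supply gives Qs = P - 152. Without the control the market clears where 2048 - 4P = P - 152, i.e. P* = 440 and Q* = 288.
Because the floor (481) lies above the market-clearing price, it is binding.
At P = 481: Qd = 2048 - 4·481 = 124 and Qs = 481 - 152 = 329.
Surplus = Qs - Qd = 329 - 124 = 205.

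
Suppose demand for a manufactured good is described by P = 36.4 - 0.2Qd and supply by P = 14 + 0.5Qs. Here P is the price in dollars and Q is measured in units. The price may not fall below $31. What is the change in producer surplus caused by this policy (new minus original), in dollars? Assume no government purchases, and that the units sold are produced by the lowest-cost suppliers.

20.75

Rearranging demand gives Qd = 182 - 5P; rearranging supply gives Qs = 2P - 28. Equilibrium: 182 - 5P = 2P - 28, so 210 = 7P and P* = 30, Q* = 32.
The floor of 31 is above the equilibrium price 30, so it binds.
At P = 31: Qd = 182 - 5·31 = 27 and Qs = 2·31 - 28 = 34.
Producer surplus without the control is ½ · (30 - 14) · 32 = 256.
With the floor, 27 units are sold at 31. The supply price at Q = 27 is 27.5, so PS = ½ · [(31 - 14) + (31 - 27.5)] · 27 = 276.75.
Change in producer surplus = 276.75 - 256 = 20.75.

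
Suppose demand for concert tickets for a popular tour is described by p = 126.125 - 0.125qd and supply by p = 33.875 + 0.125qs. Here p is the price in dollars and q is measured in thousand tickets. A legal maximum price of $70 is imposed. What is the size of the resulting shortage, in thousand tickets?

160

Rearranging demand gives qd = 1009 - 8p; rearranging supply gives qs = 8p - 271. Setting quantity demanded equal to quantity supplied, 1009 - 8p = 8p - 271, gives p* = 80 and q* = 369.
Because the ceiling (70) lies below the market-clearing price, it is binding.
At p = 70: qd = 1009 - 8·70 = 449 and qs = 8·70 - 271 = 289.
Shortage = qd - qs = 449 - 289 = 160.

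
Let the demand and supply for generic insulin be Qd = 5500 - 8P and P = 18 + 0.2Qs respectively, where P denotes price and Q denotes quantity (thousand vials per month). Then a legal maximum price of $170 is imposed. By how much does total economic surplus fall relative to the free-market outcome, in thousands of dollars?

274625

Rearranging supply gives Qs = 5P - 90. Without the control the market clears where 5500 - 8P = 5P - 90, i.e. P* = 430 and Q* = 2060.
Since 170 < 430, the ceiling is binding.
At P = 170: Qd = 5500 - 8·170 = 4140 and Qs = 5·170 - 90 = 760.
Quantity traded falls to 760. At Q = 760 the demand price is (5500 - 760)/8 = 592.5 and the supply price is (90 + 760)/5 = 170.
Deadweight loss = ½ · (592.5 - 170) · (2060 - 760) = ½ · 422.5 · 1300 = 274625.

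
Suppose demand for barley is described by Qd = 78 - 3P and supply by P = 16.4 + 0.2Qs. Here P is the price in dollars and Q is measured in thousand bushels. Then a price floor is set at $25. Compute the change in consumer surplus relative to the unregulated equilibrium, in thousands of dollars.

Rearranging supply gives Qs = 5P - 82. In a free market, 78 - 3P = 5P - 82 gives the equilibrium P* = 20, Q* = 18.
The floor of 25 is above the equilibrium price 20, so it binds.
At P = 25: Qd = 78 - 3·25 = 3 and Qs = 5·25 - 82 = 43.
Consumer surplus without the control is ½ · (26 - 20) · 18 = 54.
With the floor, consumers buy 3 units at 25, so CS = ½ · (26 - 25) · 3 = 1.5.
Change in consumer surplus = 1.5 - 54 = -52.5.

-52.5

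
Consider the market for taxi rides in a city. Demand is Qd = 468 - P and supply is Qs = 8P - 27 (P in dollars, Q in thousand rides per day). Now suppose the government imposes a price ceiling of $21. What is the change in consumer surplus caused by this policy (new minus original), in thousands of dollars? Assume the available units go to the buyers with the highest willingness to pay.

In a free market, 468 - P = 8P - 27 gives the equilibrium P* = 55, Q* = 413.
Because the ceiling (21) lies below the market-clearing price, it is binding.
At P = 21: Qd = 468 - 21 = 447 and Qs = 8·21 - 27 = 141.
Consumer surplus without the control is ½ · (468 - 55) · 413 = 85284.5.
With the ceiling, 141 units are sold at 21 (assume they go to the highest-value buyers). The demand price at Q = 141 is 327, so CS = ½ · [(468 - 21) + (327 - 21)] · 141 = 53086.5.
Change in consumer surplus = 53086.5 - 85284.5 = -32198.

-32198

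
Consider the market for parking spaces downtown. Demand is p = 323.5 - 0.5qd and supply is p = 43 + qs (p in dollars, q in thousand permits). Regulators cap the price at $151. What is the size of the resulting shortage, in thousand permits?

237

Rearranging demand gives qd = 647 - 2p; rearranging supply gives qs = p - 43. In a free market, 647 - 2p = p - 43 gives the equilibrium p* = 230, q* = 187.
Since 151 < 230, the ceiling is binding.
At p = 151: qd = 647 - 2·151 = 345 and qs = 151 - 43 = 108.
Shortage = qd - qs = 345 - 108 = 237.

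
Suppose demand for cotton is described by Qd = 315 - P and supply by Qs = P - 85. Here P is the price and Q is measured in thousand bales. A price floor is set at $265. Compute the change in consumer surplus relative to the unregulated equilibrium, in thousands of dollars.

-5362.5

Setting quantity demanded equal to quantity supplied, 315 - P = P - 85, gives P* = 200 and Q* = 115.
Because the floor (265) lies above the market-clearing price, it is binding.
At P = 265: Qd = 315 - 265 = 50 and Qs = 265 - 85 = 180.
Consumer surplus without the control is ½ · (315 - 200) · 115 = 6612.5.
With the floor, consumers buy 50 units at 265, so CS = ½ · (315 - 265) · 50 = 1250.
Change in consumer surplus = 1250 - 6612.5 = -5362.5.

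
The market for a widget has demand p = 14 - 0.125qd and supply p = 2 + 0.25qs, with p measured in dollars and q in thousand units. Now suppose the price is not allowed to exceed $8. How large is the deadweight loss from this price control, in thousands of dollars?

12

Rearranging demand gives qd = 112 - 8p; rearranging supply gives qs = 4p - 8. Equilibrium: 112 - 8p = 4p - 8, so 120 = 12p and p* = 10, q* = 32.
The ceiling of 8 is below the equilibrium price 10, so it binds.
At p = 8: qd = 112 - 8·8 = 48 and qs = 4·8 - 8 = 24.
Quantity traded falls to 24. At q = 24 the demand price is (112 - 24)/8 = 11 and the supply price is (8 + 24)/4 = 8.
Deadweight loss = ½ · (11 - 8) · (32 - 24) = ½ · 3 · 8 = 12.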